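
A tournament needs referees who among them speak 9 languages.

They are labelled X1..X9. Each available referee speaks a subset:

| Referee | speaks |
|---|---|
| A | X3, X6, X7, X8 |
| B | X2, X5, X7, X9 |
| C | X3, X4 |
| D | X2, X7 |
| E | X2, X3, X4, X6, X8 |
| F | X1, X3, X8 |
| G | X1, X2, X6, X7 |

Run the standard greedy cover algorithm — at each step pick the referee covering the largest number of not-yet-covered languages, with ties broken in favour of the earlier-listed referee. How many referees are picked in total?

3

Greedy: pick E (covers 5 new) → pick B (covers 3 new) → pick F (covers 1 new). Total picks: 3.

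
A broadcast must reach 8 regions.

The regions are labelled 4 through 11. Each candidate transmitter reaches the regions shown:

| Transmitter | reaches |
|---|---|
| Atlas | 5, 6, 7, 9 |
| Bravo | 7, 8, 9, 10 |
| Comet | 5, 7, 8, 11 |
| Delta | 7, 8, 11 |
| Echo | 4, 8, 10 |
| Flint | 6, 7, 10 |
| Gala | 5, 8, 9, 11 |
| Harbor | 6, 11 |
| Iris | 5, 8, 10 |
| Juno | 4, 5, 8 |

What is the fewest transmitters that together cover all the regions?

3

Atlas and Comet and Echo together: Atlas ∪ Comet ∪ Echo = {4, 5, 6, 7, 8, 9, 10, 11} — every region is covered.
No 2 of the 10 transmitters cover everything (all 45 combinations miss at least one region), so 3 is optimal.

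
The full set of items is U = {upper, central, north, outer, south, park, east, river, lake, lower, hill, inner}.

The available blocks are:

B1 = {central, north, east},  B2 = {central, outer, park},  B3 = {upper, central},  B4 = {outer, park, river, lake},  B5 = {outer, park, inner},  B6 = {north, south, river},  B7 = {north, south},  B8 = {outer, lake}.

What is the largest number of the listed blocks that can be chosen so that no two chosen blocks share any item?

B3, B4, B7 are pairwise disjoint (B3={upper,central}; B4={outer,park,river,lake}; B7={north,south}).
Every remaining block overlaps one of these, and no 4 of the listed blocks are pairwise disjoint, so 3 is the maximum.

3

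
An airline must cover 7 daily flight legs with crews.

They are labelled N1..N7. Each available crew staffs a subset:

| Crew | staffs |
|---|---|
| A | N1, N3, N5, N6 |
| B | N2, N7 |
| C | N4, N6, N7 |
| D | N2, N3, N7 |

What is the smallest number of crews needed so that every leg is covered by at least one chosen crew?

Take {A, B, C}. Their union is {N1, N2, N3, N4, N5, N6, N7}, which is all 7 legs.
Only A contains N1, so A is forced; the remaining 3 legs need at least 2 more crews (each remaining crew adds at most 2) — so at least 3 crews are needed, and 3 is optimal.

3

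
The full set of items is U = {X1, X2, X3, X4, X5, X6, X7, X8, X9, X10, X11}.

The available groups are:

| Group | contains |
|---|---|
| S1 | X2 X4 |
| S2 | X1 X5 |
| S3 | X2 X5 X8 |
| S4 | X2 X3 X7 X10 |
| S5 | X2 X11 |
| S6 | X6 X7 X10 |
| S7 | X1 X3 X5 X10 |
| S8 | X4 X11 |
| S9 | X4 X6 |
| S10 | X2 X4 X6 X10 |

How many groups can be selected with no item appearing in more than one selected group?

3

S2, S5, S9 are pairwise disjoint (S2={X1,X5}; S5={X2,X11}; S9={X4,X6}).
Every remaining group overlaps one of these, and no 4 of the listed groups are pairwise disjoint, so 3 is the maximum.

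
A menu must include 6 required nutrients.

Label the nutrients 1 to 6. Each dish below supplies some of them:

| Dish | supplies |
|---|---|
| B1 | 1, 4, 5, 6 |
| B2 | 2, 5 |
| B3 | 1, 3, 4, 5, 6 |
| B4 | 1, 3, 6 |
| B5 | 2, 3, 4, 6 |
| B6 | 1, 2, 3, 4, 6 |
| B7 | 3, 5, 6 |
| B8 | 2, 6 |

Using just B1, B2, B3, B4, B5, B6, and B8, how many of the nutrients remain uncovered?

0

Union of B1, B2, B3, B4, B5, B6, B8 = {1, 2, 3, 4, 5, 6} — that's every nutrient, so 0 are uncovered.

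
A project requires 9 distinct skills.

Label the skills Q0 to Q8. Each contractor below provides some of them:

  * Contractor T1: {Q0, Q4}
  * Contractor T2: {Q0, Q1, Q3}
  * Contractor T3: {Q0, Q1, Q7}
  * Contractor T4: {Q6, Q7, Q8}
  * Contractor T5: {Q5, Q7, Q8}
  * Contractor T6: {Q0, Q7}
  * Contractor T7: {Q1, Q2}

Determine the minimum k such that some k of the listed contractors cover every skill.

T1 and T2 and T4 and T5 and T7 together: T1 ∪ T2 ∪ T4 ∪ T5 ∪ T7 = {Q0, Q1, Q2, Q3, Q4, Q5, Q6, Q7, Q8} — every skill is covered.
No 4 of the 7 contractors cover everything (all 35 combinations miss at least one skill), so 5 is optimal.

5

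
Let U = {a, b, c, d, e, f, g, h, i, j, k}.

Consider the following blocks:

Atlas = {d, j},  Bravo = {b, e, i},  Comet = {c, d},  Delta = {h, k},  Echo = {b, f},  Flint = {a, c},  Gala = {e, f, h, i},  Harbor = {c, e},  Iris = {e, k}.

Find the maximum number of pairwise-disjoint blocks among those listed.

Atlas, Bravo, Delta, Flint are pairwise disjoint (Atlas={d,j}; Bravo={b,e,i}; Delta={h,k}; Flint={a,c}).
Every remaining block overlaps one of these, and no 5 of the listed blocks are pairwise disjoint, so 4 is the maximum.

4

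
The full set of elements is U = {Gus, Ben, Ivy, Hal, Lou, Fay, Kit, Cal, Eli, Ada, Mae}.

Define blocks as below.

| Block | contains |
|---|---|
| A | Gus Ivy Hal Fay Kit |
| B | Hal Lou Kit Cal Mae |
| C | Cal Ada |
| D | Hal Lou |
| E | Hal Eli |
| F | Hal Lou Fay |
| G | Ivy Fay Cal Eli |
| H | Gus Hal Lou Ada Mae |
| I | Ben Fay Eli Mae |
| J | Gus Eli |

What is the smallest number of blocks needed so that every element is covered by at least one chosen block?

A, B, H, and I cover everything between them: the union {Gus, Ben, Ivy, Hal, Lou, Fay, Kit, Cal, Eli, Ada, Mae} is all of U.
No 3 of the 10 blocks cover everything (all 120 combinations miss at least one element), so 4 is optimal.

4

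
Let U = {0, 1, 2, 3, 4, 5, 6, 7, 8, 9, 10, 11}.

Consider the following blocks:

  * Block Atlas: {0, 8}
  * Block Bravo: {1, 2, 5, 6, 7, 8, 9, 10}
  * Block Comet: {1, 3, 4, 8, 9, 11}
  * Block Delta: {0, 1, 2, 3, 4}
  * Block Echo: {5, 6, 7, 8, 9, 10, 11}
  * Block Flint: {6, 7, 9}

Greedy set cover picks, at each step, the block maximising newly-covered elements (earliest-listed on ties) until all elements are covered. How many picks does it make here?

3

Greedy: pick Bravo (covers 8 new) → pick Comet (covers 3 new) → pick Atlas (covers 1 new). Total picks: 3.
(The true minimum cover uses only 2 blocks, so greedy is not optimal here.)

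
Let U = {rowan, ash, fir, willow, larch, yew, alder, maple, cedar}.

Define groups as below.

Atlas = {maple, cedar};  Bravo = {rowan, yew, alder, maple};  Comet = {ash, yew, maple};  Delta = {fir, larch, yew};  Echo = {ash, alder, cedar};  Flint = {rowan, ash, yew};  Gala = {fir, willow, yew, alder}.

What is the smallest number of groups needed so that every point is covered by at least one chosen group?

Bravo, Delta, Echo, and Gala cover everything between them: the union {rowan, ash, fir, willow, larch, yew, alder, maple, cedar} is all of U.
Only Gala contains willow, so Gala is forced; the remaining 5 points need at least 3 more groups (each remaining group adds at most 2) — so at least 4 groups are needed, and 4 is optimal.

4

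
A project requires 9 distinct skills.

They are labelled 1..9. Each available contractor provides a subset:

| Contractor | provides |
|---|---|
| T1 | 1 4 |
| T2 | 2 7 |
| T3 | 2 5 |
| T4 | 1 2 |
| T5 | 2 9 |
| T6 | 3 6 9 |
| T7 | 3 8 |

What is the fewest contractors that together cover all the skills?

5

Take {T1, T2, T3, T6, T7}. Their union is {1, 2, 3, 4, 5, 6, 7, 8, 9}, which is all 9 skills.
Only T7 contains 8, so T7 is forced; the remaining 7 skills need at least 4 more contractors (each remaining contractor adds at most 2) — so at least 5 contractors are needed, and 5 is optimal.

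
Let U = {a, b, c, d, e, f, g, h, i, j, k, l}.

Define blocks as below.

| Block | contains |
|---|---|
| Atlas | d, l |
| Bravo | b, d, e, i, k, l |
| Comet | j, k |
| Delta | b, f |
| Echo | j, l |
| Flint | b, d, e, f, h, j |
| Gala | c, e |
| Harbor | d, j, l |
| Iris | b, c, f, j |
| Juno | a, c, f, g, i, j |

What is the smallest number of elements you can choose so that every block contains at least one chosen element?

4

The 4 elements {b, e, j, l} hit every block.
The blocks Atlas, Comet, Delta, Gala are pairwise disjoint, so any hitting set needs a separate element for each — at least 4. Hence 4 is optimal.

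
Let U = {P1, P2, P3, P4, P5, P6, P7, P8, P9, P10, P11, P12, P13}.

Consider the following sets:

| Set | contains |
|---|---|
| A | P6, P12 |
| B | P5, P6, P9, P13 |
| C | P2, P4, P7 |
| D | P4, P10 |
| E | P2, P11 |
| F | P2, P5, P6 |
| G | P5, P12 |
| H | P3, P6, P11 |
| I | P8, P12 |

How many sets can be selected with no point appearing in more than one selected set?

B, D, E, I are pairwise disjoint (B={P5,P6,P9,P13}; D={P4,P10}; E={P2,P11}; I={P8,P12}).
Every remaining set overlaps one of these, and no 5 of the listed sets are pairwise disjoint, so 4 is the maximum.

4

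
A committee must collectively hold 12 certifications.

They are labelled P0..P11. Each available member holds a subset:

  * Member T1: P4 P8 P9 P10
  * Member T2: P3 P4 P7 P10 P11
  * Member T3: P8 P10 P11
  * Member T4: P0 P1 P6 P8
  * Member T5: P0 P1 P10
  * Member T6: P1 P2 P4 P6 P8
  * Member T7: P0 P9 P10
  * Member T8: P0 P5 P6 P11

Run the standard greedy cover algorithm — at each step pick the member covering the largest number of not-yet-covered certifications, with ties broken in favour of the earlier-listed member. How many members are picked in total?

Greedy: pick T2 (covers 5 new) → pick T4 (covers 4 new) → pick T1 (covers 1 new) → pick T6 (covers 1 new) → pick T8 (covers 1 new). Total picks: 5.
(The true minimum cover uses only 4 members, so greedy is not optimal here.)

5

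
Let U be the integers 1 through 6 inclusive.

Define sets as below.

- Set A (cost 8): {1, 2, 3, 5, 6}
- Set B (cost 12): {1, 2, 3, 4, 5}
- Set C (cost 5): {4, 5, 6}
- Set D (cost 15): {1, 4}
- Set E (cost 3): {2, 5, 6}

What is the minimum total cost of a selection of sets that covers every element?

13

A, C together cover every element (A ∪ C = {1, 2, 3, 4, 5, 6}); total cost 8 + 5 = 13.
The greedy pick E, A, C costs 16; no covering selection beats 13.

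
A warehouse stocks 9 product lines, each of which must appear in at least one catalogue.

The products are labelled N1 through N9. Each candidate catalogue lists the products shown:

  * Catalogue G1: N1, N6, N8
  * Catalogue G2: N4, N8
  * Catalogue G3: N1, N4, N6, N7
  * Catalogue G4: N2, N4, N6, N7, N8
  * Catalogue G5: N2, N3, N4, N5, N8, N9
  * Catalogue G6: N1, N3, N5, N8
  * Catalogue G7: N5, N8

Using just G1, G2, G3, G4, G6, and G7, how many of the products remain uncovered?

1

Union of G1, G2, G3, G4, G6, G7 = {N1, N2, N3, N4, N5, N6, N7, N8}.
Not covered: N9 — 1 product.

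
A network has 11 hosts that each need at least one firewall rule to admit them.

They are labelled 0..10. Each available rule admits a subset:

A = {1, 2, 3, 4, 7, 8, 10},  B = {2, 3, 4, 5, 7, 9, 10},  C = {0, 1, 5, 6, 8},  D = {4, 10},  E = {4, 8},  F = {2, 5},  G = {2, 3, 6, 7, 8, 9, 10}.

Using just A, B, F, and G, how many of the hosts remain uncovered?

1

Union of A, B, F, G = {1, 2, 3, 4, 5, 6, 7, 8, 9, 10}.
Not covered: 0 — 1 host.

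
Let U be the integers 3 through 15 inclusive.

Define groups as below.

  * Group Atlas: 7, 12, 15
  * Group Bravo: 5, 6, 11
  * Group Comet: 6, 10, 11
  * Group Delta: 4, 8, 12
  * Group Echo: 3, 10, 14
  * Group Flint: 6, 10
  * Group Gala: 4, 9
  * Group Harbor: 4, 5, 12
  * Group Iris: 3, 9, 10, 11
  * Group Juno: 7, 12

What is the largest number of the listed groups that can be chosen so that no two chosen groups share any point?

Atlas, Bravo, Echo, Gala are pairwise disjoint (Atlas={7,12,15}; Bravo={5,6,11}; Echo={3,10,14}; Gala={4,9}).
Every remaining group overlaps one of these, and no 5 of the listed groups are pairwise disjoint, so 4 is the maximum.

4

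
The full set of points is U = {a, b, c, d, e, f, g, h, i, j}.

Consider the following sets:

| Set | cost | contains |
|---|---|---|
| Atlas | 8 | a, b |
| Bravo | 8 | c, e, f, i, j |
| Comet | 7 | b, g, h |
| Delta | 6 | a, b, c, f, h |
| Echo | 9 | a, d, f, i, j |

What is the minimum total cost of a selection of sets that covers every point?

Bravo, Comet, Echo together cover every point (Bravo ∪ Comet ∪ Echo = {a, b, c, d, e, f, g, h, i, j}); total cost 8 + 7 + 9 = 24.
The greedy pick Delta, Bravo, Comet, Echo costs 30; no covering selection beats 24.

24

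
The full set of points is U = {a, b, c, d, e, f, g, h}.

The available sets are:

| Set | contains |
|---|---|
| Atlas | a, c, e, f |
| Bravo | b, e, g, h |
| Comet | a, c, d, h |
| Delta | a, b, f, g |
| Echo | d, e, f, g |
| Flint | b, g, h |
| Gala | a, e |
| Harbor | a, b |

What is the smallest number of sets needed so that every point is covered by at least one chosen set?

3

Atlas, Bravo, and Comet cover everything between them: the union {a, b, c, d, e, f, g, h} is all of U.
No 2 of the 8 sets cover everything (all 28 combinations miss at least one point), so 3 is optimal.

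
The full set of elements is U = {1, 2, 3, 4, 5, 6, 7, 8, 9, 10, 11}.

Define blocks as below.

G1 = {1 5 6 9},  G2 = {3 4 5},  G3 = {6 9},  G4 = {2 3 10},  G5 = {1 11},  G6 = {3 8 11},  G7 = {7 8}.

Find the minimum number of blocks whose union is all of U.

5

G1, G2, G4, G5, and G7 cover everything between them: the union {1, 2, 3, 4, 5, 6, 7, 8, 9, 10, 11} is all of U.
No 4 of the 7 blocks cover everything (all 35 combinations miss at least one element), so 5 is optimal.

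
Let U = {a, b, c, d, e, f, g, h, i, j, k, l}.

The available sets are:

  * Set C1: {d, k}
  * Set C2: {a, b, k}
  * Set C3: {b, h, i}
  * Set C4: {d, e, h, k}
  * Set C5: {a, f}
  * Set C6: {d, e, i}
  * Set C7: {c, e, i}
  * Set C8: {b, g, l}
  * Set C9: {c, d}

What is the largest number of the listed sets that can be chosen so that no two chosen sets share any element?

4

C1, C5, C7, C8 are pairwise disjoint (C1={d,k}; C5={a,f}; C7={c,e,i}; C8={b,g,l}).
Every remaining set overlaps one of these, and no 5 of the listed sets are pairwise disjoint, so 4 is the maximum.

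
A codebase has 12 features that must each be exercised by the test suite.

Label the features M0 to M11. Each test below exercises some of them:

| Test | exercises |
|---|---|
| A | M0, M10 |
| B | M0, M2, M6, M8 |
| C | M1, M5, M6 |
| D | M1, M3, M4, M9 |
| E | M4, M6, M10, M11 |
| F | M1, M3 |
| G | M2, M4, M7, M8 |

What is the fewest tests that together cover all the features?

5

B and C and D and E and G together: B ∪ C ∪ D ∪ E ∪ G = {M0, M1, M2, M3, M4, M5, M6, M7, M8, M9, M10, M11} — every feature is covered.
No 4 of the 7 tests cover everything (all 35 combinations miss at least one feature), so 5 is optimal.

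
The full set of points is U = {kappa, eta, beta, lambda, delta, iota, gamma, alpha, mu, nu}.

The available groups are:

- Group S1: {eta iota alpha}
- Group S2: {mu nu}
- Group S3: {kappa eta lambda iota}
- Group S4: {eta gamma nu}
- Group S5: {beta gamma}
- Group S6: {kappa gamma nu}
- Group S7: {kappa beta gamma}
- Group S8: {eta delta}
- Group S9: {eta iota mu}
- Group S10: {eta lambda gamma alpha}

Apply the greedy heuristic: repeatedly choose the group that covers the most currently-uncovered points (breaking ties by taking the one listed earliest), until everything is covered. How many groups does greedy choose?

5

Greedy: pick S3 (covers 4 new) → pick S2 (covers 2 new) → pick S5 (covers 2 new) → pick S1 (covers 1 new) → pick S8 (covers 1 new). Total picks: 5.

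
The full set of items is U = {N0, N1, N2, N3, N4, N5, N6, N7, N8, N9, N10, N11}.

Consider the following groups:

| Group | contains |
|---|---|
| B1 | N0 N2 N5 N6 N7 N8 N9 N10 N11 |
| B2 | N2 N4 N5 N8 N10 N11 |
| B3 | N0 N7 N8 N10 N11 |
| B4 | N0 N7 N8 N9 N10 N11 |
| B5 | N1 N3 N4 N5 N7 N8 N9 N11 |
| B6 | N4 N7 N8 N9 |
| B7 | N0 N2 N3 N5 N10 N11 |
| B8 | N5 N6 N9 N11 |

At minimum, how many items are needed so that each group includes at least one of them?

Take H = {N4, N11}. Each listed group contains at least one of these, so H is a hitting set of size 2.
The groups B6, B7 are pairwise disjoint, so any hitting set needs a separate item for each — at least 2. Hence 2 is optimal.

2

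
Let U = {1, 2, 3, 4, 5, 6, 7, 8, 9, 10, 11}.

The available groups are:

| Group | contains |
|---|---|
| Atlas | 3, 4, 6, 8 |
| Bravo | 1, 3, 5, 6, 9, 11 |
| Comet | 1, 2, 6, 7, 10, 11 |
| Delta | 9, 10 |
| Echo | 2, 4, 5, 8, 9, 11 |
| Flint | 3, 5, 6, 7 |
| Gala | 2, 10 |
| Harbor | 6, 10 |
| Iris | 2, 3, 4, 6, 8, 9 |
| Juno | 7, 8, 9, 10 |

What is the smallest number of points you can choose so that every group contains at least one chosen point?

3

The 3 points {2, 6, 9} hit every group.
No choice of 2 points meets every group, so 3 is the minimum.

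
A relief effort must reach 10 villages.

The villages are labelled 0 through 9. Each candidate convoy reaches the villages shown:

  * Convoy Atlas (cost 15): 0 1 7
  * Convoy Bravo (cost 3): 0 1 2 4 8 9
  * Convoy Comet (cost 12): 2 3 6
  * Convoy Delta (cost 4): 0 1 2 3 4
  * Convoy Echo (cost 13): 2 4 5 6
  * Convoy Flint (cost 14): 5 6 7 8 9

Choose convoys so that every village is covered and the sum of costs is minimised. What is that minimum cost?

18

Delta, Flint together cover every village (Delta ∪ Flint = {0, 1, 2, 3, 4, 5, 6, 7, 8, 9}); total cost 4 + 14 = 18.
The greedy pick Bravo, Delta, Flint costs 21; no covering selection beats 18.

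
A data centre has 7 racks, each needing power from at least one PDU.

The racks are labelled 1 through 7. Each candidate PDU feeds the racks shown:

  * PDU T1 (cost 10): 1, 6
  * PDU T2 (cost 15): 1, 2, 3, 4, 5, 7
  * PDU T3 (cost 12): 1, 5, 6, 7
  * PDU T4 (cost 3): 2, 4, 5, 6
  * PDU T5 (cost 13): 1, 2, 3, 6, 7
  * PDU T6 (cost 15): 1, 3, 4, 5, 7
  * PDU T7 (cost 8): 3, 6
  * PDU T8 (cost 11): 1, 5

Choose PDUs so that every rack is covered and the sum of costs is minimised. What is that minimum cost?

16

T4, T5 together cover every rack (T4 ∪ T5 = {1, 2, 3, 4, 5, 6, 7}); total cost 3 + 13 = 16.
No covering selection has total cost below 16.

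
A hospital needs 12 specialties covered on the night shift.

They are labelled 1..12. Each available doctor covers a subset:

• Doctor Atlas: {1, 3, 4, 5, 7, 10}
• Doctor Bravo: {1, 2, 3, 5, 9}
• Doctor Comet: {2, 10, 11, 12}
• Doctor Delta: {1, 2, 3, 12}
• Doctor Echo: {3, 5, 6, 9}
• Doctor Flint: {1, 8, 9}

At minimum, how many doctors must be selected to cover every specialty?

Atlas and Comet and Echo and Flint together: Atlas ∪ Comet ∪ Echo ∪ Flint = {1, 2, 3, 4, 5, 6, 7, 8, 9, 10, 11, 12} — every specialty is covered.
No 3 of the 6 doctors cover everything (all 20 combinations miss at least one specialty), so 4 is optimal.

4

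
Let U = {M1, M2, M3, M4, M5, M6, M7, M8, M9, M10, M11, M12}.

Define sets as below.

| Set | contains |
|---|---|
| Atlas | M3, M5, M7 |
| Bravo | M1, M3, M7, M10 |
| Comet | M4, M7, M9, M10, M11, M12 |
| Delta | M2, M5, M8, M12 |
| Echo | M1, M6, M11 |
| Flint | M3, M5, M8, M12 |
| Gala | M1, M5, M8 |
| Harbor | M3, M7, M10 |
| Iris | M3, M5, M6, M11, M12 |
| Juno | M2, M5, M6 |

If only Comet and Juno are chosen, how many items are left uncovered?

Union of Comet, Juno = {M2, M4, M5, M6, M7, M9, M10, M11, M12}.
Not covered: M1, M3, M8 — 3 items.

3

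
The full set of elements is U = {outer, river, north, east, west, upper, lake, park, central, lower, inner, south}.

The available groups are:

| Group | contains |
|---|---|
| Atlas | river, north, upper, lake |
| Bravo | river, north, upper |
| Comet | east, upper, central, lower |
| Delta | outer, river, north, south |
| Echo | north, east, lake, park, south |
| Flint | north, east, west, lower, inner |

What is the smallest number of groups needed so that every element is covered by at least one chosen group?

Take {Comet, Delta, Echo, Flint}. Their union is {outer, river, north, east, west, upper, lake, park, central, lower, inner, south}, which is all 12 elements.
Only Flint contains west, so Flint is forced; the remaining 7 elements need at least 3 more groups (each remaining group adds at most 3) — so at least 4 groups are needed, and 4 is optimal.

4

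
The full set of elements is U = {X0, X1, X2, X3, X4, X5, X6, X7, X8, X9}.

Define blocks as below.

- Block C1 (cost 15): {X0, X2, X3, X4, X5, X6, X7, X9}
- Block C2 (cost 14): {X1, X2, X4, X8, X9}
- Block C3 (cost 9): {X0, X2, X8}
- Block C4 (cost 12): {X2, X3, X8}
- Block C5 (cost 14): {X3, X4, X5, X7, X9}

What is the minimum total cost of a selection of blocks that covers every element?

C1, C2 together cover every element (C1 ∪ C2 = {X0, X1, X2, X3, X4, X5, X6, X7, X8, X9}); total cost 15 + 14 = 29.
No covering selection has total cost below 29.

29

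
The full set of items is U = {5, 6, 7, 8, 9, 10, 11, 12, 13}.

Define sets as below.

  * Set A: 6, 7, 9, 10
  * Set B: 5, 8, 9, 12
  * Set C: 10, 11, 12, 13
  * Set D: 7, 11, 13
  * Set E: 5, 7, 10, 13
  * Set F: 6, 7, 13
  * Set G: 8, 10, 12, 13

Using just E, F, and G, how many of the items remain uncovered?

Union of E, F, G = {5, 6, 7, 8, 10, 12, 13}.
Not covered: 9, 11 — 2 items.

2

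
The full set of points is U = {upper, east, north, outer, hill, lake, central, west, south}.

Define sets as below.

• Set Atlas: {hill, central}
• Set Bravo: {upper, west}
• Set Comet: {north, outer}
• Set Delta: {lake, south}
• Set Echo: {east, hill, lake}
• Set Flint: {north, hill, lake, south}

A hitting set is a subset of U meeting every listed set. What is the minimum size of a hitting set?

4

H = {upper, outer, lake, central} meets every set (each contains at least one member of H), and |H| = 4.
The sets Atlas, Bravo, Comet, Delta are pairwise disjoint, so any hitting set needs a separate point for each — at least 4. Hence 4 is optimal.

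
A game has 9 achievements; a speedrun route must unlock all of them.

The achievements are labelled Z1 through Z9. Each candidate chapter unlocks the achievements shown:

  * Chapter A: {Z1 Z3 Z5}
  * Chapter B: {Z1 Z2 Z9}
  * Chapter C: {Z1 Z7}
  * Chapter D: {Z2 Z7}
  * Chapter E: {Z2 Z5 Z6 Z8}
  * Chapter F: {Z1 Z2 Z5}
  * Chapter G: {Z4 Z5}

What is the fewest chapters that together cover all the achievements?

Take {A, B, D, E, G}. Their union is {Z1, Z2, Z3, Z4, Z5, Z6, Z7, Z8, Z9}, which is all 9 achievements.
No 4 of the 7 chapters cover everything (all 35 combinations miss at least one achievement), so 5 is optimal.

5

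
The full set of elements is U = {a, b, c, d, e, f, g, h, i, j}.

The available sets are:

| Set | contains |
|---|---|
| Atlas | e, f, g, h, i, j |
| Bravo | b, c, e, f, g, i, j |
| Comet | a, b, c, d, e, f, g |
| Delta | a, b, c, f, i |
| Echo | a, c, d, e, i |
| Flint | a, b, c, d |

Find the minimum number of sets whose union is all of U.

2

Atlas and Flint cover everything between them: the union {a, b, c, d, e, f, g, h, i, j} is all of U.
No single set has all 10 elements (the largest, Bravo, has 7), so 2 is optimal.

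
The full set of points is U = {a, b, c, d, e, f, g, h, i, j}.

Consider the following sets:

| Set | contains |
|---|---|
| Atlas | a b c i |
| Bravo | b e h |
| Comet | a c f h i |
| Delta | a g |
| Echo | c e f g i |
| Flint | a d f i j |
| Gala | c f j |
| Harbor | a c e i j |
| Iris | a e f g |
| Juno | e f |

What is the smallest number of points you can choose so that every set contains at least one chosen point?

Take T = {a, c, e}. Each listed set contains at least one of these, so T is a hitting set of size 3.
The sets Bravo, Delta, Gala are pairwise disjoint, so any hitting set needs a separate point for each — at least 3. Hence 3 is optimal.

3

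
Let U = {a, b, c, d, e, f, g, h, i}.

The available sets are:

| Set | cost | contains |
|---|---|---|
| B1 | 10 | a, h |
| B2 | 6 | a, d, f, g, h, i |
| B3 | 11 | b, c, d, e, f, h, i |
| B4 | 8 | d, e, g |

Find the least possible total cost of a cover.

B2, B3 together cover every item (B2 ∪ B3 = {a, b, c, d, e, f, g, h, i}); total cost 6 + 11 = 17.
No covering selection has total cost below 17.

17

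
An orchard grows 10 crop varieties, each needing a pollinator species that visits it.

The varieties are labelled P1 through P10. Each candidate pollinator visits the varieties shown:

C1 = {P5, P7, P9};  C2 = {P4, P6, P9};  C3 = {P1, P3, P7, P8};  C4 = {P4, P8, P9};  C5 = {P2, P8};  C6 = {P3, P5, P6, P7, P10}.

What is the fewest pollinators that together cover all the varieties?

4

Take {C3, C4, C5, C6}. Their union is {P1, P2, P3, P4, P5, P6, P7, P8, P9, P10}, which is all 10 varieties.
No 3 of the 6 pollinators cover everything (all 20 combinations miss at least one variety), so 4 is optimal.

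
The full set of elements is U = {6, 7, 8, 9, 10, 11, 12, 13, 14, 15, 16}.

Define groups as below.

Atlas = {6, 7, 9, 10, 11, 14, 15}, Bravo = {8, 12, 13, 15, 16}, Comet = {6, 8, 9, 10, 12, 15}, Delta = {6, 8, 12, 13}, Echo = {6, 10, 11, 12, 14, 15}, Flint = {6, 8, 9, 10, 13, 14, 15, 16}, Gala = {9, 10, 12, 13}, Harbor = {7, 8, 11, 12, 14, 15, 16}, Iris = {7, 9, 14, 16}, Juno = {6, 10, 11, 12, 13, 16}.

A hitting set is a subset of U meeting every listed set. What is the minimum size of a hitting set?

The 2 elements {12, 14} hit every group.
The groups Delta, Iris are pairwise disjoint, so any hitting set needs a separate element for each — at least 2. Hence 2 is optimal.

2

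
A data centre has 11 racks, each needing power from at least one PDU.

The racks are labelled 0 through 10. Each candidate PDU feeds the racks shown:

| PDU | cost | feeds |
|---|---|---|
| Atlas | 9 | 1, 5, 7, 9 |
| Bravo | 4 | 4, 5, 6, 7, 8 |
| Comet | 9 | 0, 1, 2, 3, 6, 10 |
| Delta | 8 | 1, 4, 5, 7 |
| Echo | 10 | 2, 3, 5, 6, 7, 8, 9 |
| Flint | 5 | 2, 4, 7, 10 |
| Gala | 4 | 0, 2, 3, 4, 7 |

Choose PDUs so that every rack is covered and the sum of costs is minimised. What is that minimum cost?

22

Atlas, Bravo, Comet together cover every rack (Atlas ∪ Bravo ∪ Comet = {0, 1, 2, 3, 4, 5, 6, 7, 8, 9, 10}); total cost 9 + 4 + 9 = 22.
No covering selection has total cost below 22.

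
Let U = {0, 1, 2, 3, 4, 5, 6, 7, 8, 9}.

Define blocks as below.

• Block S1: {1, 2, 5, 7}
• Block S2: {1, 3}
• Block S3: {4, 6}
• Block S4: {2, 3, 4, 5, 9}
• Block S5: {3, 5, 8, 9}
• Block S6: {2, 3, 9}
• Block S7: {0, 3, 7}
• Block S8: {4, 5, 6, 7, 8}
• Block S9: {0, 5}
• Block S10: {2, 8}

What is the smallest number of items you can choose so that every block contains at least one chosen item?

4

H = {3, 5, 6, 8} meets every block (each contains at least one member of H), and |H| = 4.
The blocks S2, S3, S9, S10 are pairwise disjoint, so any hitting set needs a separate item for each — at least 4. Hence 4 is optimal.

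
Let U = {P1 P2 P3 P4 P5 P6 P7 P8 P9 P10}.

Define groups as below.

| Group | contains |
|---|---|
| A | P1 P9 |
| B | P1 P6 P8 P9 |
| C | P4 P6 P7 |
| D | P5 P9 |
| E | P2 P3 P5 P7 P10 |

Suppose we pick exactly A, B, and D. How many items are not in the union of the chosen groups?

Union of A, B, D = {P1, P5, P6, P8, P9}.
Not covered: P2, P3, P4, P7, P10 — 5 items.

5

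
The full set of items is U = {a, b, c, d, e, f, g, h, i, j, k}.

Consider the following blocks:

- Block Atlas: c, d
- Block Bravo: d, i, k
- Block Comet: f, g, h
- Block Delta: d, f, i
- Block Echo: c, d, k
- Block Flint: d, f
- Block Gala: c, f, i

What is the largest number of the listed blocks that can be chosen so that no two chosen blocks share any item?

Comet, Echo are pairwise disjoint (Comet={f,g,h}; Echo={c,d,k}).
Every remaining block overlaps one of these, and no 3 of the listed blocks are pairwise disjoint, so 2 is the maximum.

2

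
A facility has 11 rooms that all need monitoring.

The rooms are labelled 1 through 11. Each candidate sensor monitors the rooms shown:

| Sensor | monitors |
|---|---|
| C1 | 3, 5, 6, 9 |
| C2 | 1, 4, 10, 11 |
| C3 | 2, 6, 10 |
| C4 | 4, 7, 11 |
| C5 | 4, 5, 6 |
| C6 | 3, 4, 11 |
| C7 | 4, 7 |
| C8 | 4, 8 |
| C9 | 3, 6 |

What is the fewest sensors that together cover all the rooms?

5

Take {C1, C2, C3, C7, C8}. Their union is {1, 2, 3, 4, 5, 6, 7, 8, 9, 10, 11}, which is all 11 rooms.
No 4 of the 9 sensors cover everything (all 126 combinations miss at least one room), so 5 is optimal.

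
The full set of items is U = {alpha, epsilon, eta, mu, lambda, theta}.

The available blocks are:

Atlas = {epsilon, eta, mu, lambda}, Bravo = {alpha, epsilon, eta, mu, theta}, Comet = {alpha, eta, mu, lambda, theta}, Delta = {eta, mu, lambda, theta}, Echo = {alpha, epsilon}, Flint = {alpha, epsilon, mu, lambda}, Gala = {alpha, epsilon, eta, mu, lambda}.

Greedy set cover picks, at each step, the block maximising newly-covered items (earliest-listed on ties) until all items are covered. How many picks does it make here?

2

Greedy: pick Bravo (covers 5 new) → pick Atlas (covers 1 new). Total picks: 2.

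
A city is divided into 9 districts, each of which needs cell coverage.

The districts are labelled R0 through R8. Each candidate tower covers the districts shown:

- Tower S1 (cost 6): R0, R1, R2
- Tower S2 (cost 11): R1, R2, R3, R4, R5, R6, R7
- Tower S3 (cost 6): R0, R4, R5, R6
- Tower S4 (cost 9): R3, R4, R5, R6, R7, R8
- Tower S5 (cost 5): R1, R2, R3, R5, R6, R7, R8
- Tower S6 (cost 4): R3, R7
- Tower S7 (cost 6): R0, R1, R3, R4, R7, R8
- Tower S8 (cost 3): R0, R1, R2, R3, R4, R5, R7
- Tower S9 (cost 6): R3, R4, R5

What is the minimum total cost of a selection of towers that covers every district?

S5, S8 together cover every district (S5 ∪ S8 = {R0, R1, R2, R3, R4, R5, R6, R7, R8}); total cost 5 + 3 = 8.
No covering selection has total cost below 8.

8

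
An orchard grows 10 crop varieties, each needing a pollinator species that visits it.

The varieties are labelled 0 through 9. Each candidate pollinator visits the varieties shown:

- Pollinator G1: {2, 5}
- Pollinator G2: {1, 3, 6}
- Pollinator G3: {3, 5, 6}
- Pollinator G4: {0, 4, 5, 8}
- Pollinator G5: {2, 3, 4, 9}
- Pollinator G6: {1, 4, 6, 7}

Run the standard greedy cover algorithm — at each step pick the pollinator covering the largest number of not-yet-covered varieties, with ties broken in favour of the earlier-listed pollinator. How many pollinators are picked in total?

4

Greedy: pick G4 (covers 4 new) → pick G2 (covers 3 new) → pick G5 (covers 2 new) → pick G6 (covers 1 new). Total picks: 4.
(The true minimum cover uses only 3 pollinators, so greedy is not optimal here.)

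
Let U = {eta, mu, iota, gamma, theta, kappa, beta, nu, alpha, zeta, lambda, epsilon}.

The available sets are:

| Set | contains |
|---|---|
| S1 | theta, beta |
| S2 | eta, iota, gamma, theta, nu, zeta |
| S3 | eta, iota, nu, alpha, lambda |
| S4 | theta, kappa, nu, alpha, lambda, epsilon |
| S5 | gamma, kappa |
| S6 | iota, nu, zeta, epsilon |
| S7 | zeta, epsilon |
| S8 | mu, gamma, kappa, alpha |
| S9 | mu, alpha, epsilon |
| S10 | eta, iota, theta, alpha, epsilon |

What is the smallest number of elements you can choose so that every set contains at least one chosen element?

4

The 4 elements {kappa, beta, nu, epsilon} hit every set.
The sets S1, S3, S5, S7 are pairwise disjoint, so any hitting set needs a separate element for each — at least 4. Hence 4 is optimal.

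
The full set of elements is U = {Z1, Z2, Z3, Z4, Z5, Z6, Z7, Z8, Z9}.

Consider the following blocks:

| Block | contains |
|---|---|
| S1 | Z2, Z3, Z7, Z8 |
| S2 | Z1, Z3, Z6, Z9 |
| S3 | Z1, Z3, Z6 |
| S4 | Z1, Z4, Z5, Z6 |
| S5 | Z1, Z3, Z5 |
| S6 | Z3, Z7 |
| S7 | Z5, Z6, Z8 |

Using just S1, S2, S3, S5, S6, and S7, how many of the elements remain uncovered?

Union of S1, S2, S3, S5, S6, S7 = {Z1, Z2, Z3, Z5, Z6, Z7, Z8, Z9}.
Not covered: Z4 — 1 element.

1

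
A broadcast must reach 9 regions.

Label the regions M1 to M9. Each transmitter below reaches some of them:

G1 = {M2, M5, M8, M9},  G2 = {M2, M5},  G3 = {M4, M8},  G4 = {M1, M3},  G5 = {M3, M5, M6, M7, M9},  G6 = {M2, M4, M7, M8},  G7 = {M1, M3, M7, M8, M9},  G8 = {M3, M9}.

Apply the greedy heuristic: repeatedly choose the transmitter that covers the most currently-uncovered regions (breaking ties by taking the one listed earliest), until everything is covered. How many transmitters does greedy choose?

Greedy: pick G5 (covers 5 new) → pick G6 (covers 3 new) → pick G4 (covers 1 new). Total picks: 3.

3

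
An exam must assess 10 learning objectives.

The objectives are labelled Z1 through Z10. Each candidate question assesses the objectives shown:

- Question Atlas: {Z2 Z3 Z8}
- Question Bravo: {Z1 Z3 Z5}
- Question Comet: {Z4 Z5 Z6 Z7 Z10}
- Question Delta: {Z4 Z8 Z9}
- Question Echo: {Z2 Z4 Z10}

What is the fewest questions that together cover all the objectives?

Take {Atlas, Bravo, Comet, Delta}. Their union is {Z1, Z2, Z3, Z4, Z5, Z6, Z7, Z8, Z9, Z10}, which is all 10 objectives.
No 3 of the 5 questions cover everything (all 10 combinations miss at least one objective), so 4 is optimal.

4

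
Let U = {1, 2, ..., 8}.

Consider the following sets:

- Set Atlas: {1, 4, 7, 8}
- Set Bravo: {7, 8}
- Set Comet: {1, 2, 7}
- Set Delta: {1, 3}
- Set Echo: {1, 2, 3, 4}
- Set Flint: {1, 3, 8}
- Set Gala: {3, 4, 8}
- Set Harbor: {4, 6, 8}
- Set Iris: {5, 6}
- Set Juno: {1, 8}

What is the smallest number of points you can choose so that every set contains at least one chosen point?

3

Take H = {1, 5, 8}. Each listed set contains at least one of these, so H is a hitting set of size 3.
The sets Bravo, Echo, Iris are pairwise disjoint, so any hitting set needs a separate point for each — at least 3. Hence 3 is optimal.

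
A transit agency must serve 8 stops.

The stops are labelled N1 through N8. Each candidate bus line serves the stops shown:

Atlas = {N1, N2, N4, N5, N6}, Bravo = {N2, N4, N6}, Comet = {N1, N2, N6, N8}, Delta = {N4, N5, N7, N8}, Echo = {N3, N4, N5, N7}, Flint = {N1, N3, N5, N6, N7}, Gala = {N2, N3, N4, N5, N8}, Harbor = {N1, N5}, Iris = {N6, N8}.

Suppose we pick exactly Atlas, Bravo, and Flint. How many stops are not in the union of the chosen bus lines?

1

Union of Atlas, Bravo, Flint = {N1, N2, N3, N4, N5, N6, N7}.
Not covered: N8 — 1 stop.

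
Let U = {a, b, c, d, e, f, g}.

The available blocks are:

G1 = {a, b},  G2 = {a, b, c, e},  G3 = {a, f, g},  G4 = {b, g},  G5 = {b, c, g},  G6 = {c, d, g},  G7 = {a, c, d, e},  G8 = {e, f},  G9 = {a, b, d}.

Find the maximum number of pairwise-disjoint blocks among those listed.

G1, G6, G8 are pairwise disjoint (G1={a,b}; G6={c,d,g}; G8={e,f}).
Every remaining block overlaps one of these, and no 4 of the listed blocks are pairwise disjoint, so 3 is the maximum.

3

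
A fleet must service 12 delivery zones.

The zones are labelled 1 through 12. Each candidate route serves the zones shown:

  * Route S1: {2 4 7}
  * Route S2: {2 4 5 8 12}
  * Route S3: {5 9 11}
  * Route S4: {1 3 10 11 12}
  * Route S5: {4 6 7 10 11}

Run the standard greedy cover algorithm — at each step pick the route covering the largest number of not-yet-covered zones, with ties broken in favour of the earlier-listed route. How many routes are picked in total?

4

Greedy: pick S2 (covers 5 new) → pick S4 (covers 4 new) → pick S5 (covers 2 new) → pick S3 (covers 1 new). Total picks: 4.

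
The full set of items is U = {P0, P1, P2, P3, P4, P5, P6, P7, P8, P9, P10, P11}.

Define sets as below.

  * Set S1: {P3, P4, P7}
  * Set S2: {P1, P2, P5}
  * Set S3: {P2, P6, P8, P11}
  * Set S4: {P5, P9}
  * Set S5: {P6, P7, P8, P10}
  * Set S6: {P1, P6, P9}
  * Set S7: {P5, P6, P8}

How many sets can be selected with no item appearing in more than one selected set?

3

S1, S3, S4 are pairwise disjoint (S1={P3,P4,P7}; S3={P2,P6,P8,P11}; S4={P5,P9}).
Every remaining set overlaps one of these, and no 4 of the listed sets are pairwise disjoint, so 3 is the maximum.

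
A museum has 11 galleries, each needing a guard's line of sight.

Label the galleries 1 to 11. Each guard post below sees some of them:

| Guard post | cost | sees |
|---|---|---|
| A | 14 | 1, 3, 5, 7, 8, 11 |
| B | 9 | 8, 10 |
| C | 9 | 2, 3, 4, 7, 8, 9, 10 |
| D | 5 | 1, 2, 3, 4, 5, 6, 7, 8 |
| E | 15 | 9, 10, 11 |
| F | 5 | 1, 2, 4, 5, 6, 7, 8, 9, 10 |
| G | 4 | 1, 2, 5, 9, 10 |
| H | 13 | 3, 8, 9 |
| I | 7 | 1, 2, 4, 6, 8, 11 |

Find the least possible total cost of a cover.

16

D, G, I together cover every gallery (D ∪ G ∪ I = {1, 2, 3, 4, 5, 6, 7, 8, 9, 10, 11}); total cost 5 + 4 + 7 = 16.
The greedy pick F, D, I costs 17; no covering selection beats 16.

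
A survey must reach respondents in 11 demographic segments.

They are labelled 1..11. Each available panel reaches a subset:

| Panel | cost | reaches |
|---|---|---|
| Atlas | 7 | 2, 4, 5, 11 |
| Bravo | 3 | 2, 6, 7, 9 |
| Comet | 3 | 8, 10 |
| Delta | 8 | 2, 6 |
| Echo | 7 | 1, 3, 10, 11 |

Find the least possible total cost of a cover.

Atlas, Bravo, Comet, Echo together cover every segment (Atlas ∪ Bravo ∪ Comet ∪ Echo = {1, 2, 3, 4, 5, 6, 7, 8, 9, 10, 11}); total cost 7 + 3 + 3 + 7 = 20.
No covering selection has total cost below 20.

20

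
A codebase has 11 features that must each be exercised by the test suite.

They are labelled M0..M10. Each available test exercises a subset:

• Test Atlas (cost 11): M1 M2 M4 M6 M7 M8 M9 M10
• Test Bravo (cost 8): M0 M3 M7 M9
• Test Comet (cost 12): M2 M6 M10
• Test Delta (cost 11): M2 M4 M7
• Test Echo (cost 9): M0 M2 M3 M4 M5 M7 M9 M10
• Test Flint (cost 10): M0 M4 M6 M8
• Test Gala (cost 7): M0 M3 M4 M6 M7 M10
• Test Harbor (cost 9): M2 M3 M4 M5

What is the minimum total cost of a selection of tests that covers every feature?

20

Atlas, Echo together cover every feature (Atlas ∪ Echo = {M0, M1, M2, M3, M4, M5, M6, M7, M8, M9, M10}); total cost 11 + 9 = 20.
No covering selection has total cost below 20.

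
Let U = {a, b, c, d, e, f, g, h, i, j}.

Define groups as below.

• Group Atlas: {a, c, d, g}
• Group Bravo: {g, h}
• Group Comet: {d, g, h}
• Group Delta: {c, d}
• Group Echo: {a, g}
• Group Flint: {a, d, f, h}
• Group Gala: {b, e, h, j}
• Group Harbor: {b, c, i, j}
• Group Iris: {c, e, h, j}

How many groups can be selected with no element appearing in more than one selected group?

Delta, Echo, Gala are pairwise disjoint (Delta={c,d}; Echo={a,g}; Gala={b,e,h,j}).
Every remaining group overlaps one of these, and no 4 of the listed groups are pairwise disjoint, so 3 is the maximum.

3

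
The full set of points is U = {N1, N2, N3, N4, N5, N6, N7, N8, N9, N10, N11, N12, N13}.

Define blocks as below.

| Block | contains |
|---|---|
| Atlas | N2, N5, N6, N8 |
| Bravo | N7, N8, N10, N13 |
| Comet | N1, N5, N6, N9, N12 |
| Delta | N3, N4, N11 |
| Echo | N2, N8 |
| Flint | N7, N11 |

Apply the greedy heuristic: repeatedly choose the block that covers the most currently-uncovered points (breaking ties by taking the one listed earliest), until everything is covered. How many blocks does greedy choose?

4

Greedy: pick Comet (covers 5 new) → pick Bravo (covers 4 new) → pick Delta (covers 3 new) → pick Atlas (covers 1 new). Total picks: 4.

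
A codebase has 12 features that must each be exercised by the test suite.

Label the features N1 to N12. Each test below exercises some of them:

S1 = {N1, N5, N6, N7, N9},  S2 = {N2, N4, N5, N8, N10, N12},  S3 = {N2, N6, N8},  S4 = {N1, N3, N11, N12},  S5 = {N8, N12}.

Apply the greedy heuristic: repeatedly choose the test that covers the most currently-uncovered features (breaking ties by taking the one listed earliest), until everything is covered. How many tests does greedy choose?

Greedy: pick S2 (covers 6 new) → pick S1 (covers 4 new) → pick S4 (covers 2 new). Total picks: 3.

3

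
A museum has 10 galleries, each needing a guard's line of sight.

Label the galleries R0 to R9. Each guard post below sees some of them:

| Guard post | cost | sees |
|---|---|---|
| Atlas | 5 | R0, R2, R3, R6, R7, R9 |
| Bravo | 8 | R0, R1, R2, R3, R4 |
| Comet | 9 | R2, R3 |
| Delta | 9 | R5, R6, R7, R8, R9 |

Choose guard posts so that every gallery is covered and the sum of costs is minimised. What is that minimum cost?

17

Bravo, Delta together cover every gallery (Bravo ∪ Delta = {R0, R1, R2, R3, R4, R5, R6, R7, R8, R9}); total cost 8 + 9 = 17.
The greedy pick Atlas, Bravo, Delta costs 22; no covering selection beats 17.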